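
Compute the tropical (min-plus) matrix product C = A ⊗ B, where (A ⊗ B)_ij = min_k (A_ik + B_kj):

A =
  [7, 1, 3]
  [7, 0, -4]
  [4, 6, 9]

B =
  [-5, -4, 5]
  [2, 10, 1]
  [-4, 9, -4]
A ⊗ B =
  [-1, 3, -1]
  [-8, 3, -8]
  [-1, 0, 5]

Apply the min-plus product entry-by-entry:
  C[0][0] = min over k of (A[0][0] + B[0][0] = 7 + -5 = 2, A[0][1] + B[1][0] = 1 + 2 = 3, A[0][2] + B[2][0] = 3 + -4 = -1) = -1 (attained at k = 2)
  C[0][1] = min over k of (A[0][0] + B[0][1] = 7 + -4 = 3, A[0][1] + B[1][1] = 1 + 10 = 11, A[0][2] + B[2][1] = 3 + 9 = 12) = 3 (attained at k = 0)
  C[0][2] = min over k of (A[0][0] + B[0][2] = 7 + 5 = 12, A[0][1] + B[1][2] = 1 + 1 = 2, A[0][2] + B[2][2] = 3 + -4 = -1) = -1 (attained at k = 2)
  C[1][0] = min over k of (A[1][0] + B[0][0] = 7 + -5 = 2, A[1][1] + B[1][0] = 0 + 2 = 2, A[1][2] + B[2][0] = -4 + -4 = -8) = -8 (attained at k = 2)
  C[1][1] = min over k of (A[1][0] + B[0][1] = 7 + -4 = 3, A[1][1] + B[1][1] = 0 + 10 = 10, A[1][2] + B[2][1] = -4 + 9 = 5) = 3 (attained at k = 0)
  C[1][2] = min over k of (A[1][0] + B[0][2] = 7 + 5 = 12, A[1][1] + B[1][2] = 0 + 1 = 1, A[1][2] + B[2][2] = -4 + -4 = -8) = -8 (attained at k = 2)
  C[2][0] = min over k of (A[2][0] + B[0][0] = 4 + -5 = -1, A[2][1] + B[1][0] = 6 + 2 = 8, A[2][2] + B[2][0] = 9 + -4 = 5) = -1 (attained at k = 0)
  C[2][1] = min over k of (A[2][0] + B[0][1] = 4 + -4 = 0, A[2][1] + B[1][1] = 6 + 10 = 16, A[2][2] + B[2][1] = 9 + 9 = 18) = 0 (attained at k = 0)
  C[2][2] = min over k of (A[2][0] + B[0][2] = 4 + 5 = 9, A[2][1] + B[1][2] = 6 + 1 = 7, A[2][2] + B[2][2] = 9 + -4 = 5) = 5 (attained at k = 2)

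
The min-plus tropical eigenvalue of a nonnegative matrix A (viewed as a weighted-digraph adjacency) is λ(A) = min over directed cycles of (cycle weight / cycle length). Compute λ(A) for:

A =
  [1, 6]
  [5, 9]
λ(A) = 1

Enumerate directed cycles and compute their means (weight / length). Sample:
  cycle 0 → 0: weight = 1, length = 1, mean = 1/1 ≈ 1.000
  cycle 1 → 1: weight = 9, length = 1, mean = 9/1 ≈ 9.000
  cycle 0 → 1 → 0: weight = 11, length = 2, mean = 11/2 ≈ 5.500
  cycle 1 → 0 → 1: weight = 11, length = 2, mean = 11/2 ≈ 5.500
Minimum mean = 1.000, attained e.g. along the cycle 0 → 0 with weight 1 and length 1. So λ(A) = 1/1 = 1.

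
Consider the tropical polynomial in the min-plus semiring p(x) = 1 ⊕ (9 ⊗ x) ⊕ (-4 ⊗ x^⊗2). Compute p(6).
p(6) = 1

A tropical monomial a ⊗ x^⊗i evaluates to a + i · x. Evaluating each term at x = 6:
  Term 0 contributes 1 + 0 · 6 = 1
  Term 1 contributes 9 + 1 · 6 = 15
  Term 2 contributes -4 + 2 · 6 = 8
p(6) = ⊕ of these = min[1, 15, 8] = 1.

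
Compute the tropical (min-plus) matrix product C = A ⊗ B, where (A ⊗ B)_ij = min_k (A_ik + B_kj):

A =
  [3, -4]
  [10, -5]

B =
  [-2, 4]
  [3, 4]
A ⊗ B =
  [-1, 0]
  [-2, -1]

Apply the min-plus product entry-by-entry:
  C[0][0] = min over k of (A[0][0] + B[0][0] = 3 + -2 = 1, A[0][1] + B[1][0] = -4 + 3 = -1) = -1 (attained at k = 1)
  C[0][1] = min over k of (A[0][0] + B[0][1] = 3 + 4 = 7, A[0][1] + B[1][1] = -4 + 4 = 0) = 0 (attained at k = 1)
  C[1][0] = min over k of (A[1][0] + B[0][0] = 10 + -2 = 8, A[1][1] + B[1][0] = -5 + 3 = -2) = -2 (attained at k = 1)
  C[1][1] = min over k of (A[1][0] + B[0][1] = 10 + 4 = 14, A[1][1] + B[1][1] = -5 + 4 = -1) = -1 (attained at k = 1)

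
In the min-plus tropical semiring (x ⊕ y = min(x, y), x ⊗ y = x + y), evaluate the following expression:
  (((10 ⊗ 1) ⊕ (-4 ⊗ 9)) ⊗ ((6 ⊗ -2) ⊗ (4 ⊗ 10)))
(((10 ⊗ 1) ⊕ (-4 ⊗ 9)) ⊗ ((6 ⊗ -2) ⊗ (4 ⊗ 10))) = 23

Expand innermost to outermost. Recall ⊕ takes the minimum of its arguments and ⊗ takes their sum. Working out the expression (((10 ⊗ 1) ⊕ (-4 ⊗ 9)) ⊗ ((6 ⊗ -2) ⊗ (4 ⊗ 10))) gives 23.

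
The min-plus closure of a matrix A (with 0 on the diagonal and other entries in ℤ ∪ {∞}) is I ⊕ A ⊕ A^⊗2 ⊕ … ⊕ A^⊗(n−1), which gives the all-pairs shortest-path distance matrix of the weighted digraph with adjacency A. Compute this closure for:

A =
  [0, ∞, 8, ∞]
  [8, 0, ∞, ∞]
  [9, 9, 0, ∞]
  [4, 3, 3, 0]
Closure =
  [0, 17, 8, ∞]
  [8, 0, 16, ∞]
  [9, 9, 0, ∞]
  [4, 3, 3, 0]

This is the Floyd-Warshall all-pairs shortest-path computation. For each intermediate vertex k = 0, 1, …, 3, update dist[i][j] ← min(dist[i][j], dist[i][k] + dist[k][j]). The final matrix gives, for each (i, j), the minimum total weight of any directed path from i to j (possibly empty when i = j).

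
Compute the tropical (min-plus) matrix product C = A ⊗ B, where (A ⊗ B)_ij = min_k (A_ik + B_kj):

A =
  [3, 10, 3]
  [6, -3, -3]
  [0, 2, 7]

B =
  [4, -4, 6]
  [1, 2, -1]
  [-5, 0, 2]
A ⊗ B =
  [-2, -1, 5]
  [-8, -3, -4]
  [2, -4, 1]

Apply the min-plus product entry-by-entry:
  C[0][0] = min over k of (A[0][0] + B[0][0] = 3 + 4 = 7, A[0][1] + B[1][0] = 10 + 1 = 11, A[0][2] + B[2][0] = 3 + -5 = -2) = -2 (attained at k = 2)
  C[0][1] = min over k of (A[0][0] + B[0][1] = 3 + -4 = -1, A[0][1] + B[1][1] = 10 + 2 = 12, A[0][2] + B[2][1] = 3 + 0 = 3) = -1 (attained at k = 0)
  C[0][2] = min over k of (A[0][0] + B[0][2] = 3 + 6 = 9, A[0][1] + B[1][2] = 10 + -1 = 9, A[0][2] + B[2][2] = 3 + 2 = 5) = 5 (attained at k = 2)
  C[1][0] = min over k of (A[1][0] + B[0][0] = 6 + 4 = 10, A[1][1] + B[1][0] = -3 + 1 = -2, A[1][2] + B[2][0] = -3 + -5 = -8) = -8 (attained at k = 2)
  C[1][1] = min over k of (A[1][0] + B[0][1] = 6 + -4 = 2, A[1][1] + B[1][1] = -3 + 2 = -1, A[1][2] + B[2][1] = -3 + 0 = -3) = -3 (attained at k = 2)
  C[1][2] = min over k of (A[1][0] + B[0][2] = 6 + 6 = 12, A[1][1] + B[1][2] = -3 + -1 = -4, A[1][2] + B[2][2] = -3 + 2 = -1) = -4 (attained at k = 1)
  C[2][0] = min over k of (A[2][0] + B[0][0] = 0 + 4 = 4, A[2][1] + B[1][0] = 2 + 1 = 3, A[2][2] + B[2][0] = 7 + -5 = 2) = 2 (attained at k = 2)
  C[2][1] = min over k of (A[2][0] + B[0][1] = 0 + -4 = -4, A[2][1] + B[1][1] = 2 + 2 = 4, A[2][2] + B[2][1] = 7 + 0 = 7) = -4 (attained at k = 0)
  C[2][2] = min over k of (A[2][0] + B[0][2] = 0 + 6 = 6, A[2][1] + B[1][2] = 2 + -1 = 1, A[2][2] + B[2][2] = 7 + 2 = 9) = 1 (attained at k = 1)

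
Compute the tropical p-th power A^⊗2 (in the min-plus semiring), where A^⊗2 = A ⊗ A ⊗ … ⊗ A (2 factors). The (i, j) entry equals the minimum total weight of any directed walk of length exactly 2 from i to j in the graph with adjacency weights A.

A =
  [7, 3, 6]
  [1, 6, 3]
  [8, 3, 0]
A^⊗2 =
  [4, 9, 6]
  [7, 4, 3]
  [4, 3, 0]

Each entry (A^⊗2)_ij equals the minimum over all length-2 walks i = v_0 → v_1 → … → v_2 = j of Σ_t A[v_t][v_{t+1}]. For example, for (i, j) = (0, 2) we minimise over 3 possible intermediate vertex sequences; the minimum is 6, attained along the walk 0 → 1 → 2.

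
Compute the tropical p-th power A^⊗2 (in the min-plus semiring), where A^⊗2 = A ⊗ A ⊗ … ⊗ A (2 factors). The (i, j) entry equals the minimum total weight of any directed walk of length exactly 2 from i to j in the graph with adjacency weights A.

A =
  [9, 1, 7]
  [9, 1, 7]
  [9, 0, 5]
A^⊗2 =
  [10, 2, 8]
  [10, 2, 8]
  [9, 1, 7]

Each entry (A^⊗2)_ij equals the minimum over all length-2 walks i = v_0 → v_1 → … → v_2 = j of Σ_t A[v_t][v_{t+1}]. For example, for (i, j) = (0, 2) we minimise over 3 possible intermediate vertex sequences; the minimum is 8, attained along the walk 0 → 1 → 2.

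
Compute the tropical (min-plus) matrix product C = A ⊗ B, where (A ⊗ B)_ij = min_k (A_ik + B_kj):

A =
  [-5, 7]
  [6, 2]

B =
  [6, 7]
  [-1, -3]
A ⊗ B =
  [1, 2]
  [1, -1]

Apply the min-plus product entry-by-entry:
  C[0][0] = min over k of (A[0][0] + B[0][0] = -5 + 6 = 1, A[0][1] + B[1][0] = 7 + -1 = 6) = 1 (attained at k = 0)
  C[0][1] = min over k of (A[0][0] + B[0][1] = -5 + 7 = 2, A[0][1] + B[1][1] = 7 + -3 = 4) = 2 (attained at k = 0)
  C[1][0] = min over k of (A[1][0] + B[0][0] = 6 + 6 = 12, A[1][1] + B[1][0] = 2 + -1 = 1) = 1 (attained at k = 1)
  C[1][1] = min over k of (A[1][0] + B[0][1] = 6 + 7 = 13, A[1][1] + B[1][1] = 2 + -3 = -1) = -1 (attained at k = 1)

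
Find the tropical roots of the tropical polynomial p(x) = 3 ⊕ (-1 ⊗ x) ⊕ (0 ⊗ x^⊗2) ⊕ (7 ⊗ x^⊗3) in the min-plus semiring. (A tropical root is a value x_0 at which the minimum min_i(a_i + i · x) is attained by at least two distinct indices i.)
Roots: {-7, -1, 4}

Each tropical root is a break point of the lower envelope of the lines y = a_i + i · x (there are 4 lines, with slopes 0, 1, ..., 3). Only the lines that attain the minimum somewhere contribute to roots; other lines are dominated. Here the surviving (envelope) indices are i = 3, i = 2, i = 1, i = 0.
Intersections between consecutive envelope lines give the roots: for adjacent envelope indices i < j the intersection is x = (a_i − a_j) / (j − i). Reading off the sorted break points: {-7, -1, 4}.
Verification: at each break x_0, at least two indices attain the minimum of min_i(a_i + i · x_0).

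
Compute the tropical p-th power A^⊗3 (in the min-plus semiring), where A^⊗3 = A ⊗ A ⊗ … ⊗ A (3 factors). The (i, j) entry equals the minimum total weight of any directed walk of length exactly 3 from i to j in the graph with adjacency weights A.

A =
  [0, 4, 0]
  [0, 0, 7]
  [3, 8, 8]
A^⊗3 =
  [0, 4, 0]
  [0, 0, 0]
  [3, 7, 3]

Each entry (A^⊗3)_ij equals the minimum over all length-3 walks i = v_0 → v_1 → … → v_3 = j of Σ_t A[v_t][v_{t+1}]. For example, for (i, j) = (0, 2) we minimise over 9 possible intermediate vertex sequences; the minimum is 0, attained along the walk 0 → 0 → 0 → 2.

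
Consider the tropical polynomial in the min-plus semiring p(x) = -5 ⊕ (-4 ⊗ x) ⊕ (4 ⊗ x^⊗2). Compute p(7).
p(7) = -5

A tropical monomial a ⊗ x^⊗i evaluates to a + i · x. Evaluating each term at x = 7:
  Term 0 contributes -5 + 0 · 7 = -5
  Term 1 contributes -4 + 1 · 7 = 3
  Term 2 contributes 4 + 2 · 7 = 18
p(7) = ⊕ of these = min[-5, 3, 18] = -5.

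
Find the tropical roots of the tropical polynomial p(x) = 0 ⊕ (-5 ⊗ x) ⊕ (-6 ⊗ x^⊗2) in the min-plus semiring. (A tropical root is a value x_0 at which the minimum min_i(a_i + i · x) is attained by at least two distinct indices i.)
Roots: {1, 5}

Each tropical root is a break point of the lower envelope of the lines y = a_i + i · x (there are 3 lines, with slopes 0, 1, ..., 2). Only the lines that attain the minimum somewhere contribute to roots; other lines are dominated. Here the surviving (envelope) indices are i = 2, i = 1, i = 0.
Intersections between consecutive envelope lines give the roots: for adjacent envelope indices i < j the intersection is x = (a_i − a_j) / (j − i). Reading off the sorted break points: {1, 5}.
Verification: at each break x_0, at least two indices attain the minimum of min_i(a_i + i · x_0).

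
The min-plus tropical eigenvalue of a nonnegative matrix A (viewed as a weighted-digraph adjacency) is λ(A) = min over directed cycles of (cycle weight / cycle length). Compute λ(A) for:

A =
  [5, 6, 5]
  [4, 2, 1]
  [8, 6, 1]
λ(A) = 1

Enumerate directed cycles and compute their means (weight / length). Sample:
  cycle 0 → 0: weight = 5, length = 1, mean = 5/1 ≈ 5.000
  cycle 1 → 1: weight = 2, length = 1, mean = 2/1 ≈ 2.000
  cycle 2 → 2: weight = 1, length = 1, mean = 1/1 ≈ 1.000
  cycle 0 → 1 → 0: weight = 10, length = 2, mean = 10/2 ≈ 5.000
  cycle 0 → 2 → 0: weight = 13, length = 2, mean = 13/2 ≈ 6.500
  cycle 1 → 0 → 1: weight = 10, length = 2, mean = 10/2 ≈ 5.000
Minimum mean = 1.000, attained e.g. along the cycle 2 → 2 with weight 1 and length 1. So λ(A) = 1/1 = 1.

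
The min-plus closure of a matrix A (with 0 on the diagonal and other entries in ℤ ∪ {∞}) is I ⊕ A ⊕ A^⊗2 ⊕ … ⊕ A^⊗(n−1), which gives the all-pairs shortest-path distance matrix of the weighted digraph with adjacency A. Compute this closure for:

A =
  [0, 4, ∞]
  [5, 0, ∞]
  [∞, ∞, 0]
Closure =
  [0, 4, ∞]
  [5, 0, ∞]
  [∞, ∞, 0]

This is the Floyd-Warshall all-pairs shortest-path computation. For each intermediate vertex k = 0, 1, …, 2, update dist[i][j] ← min(dist[i][j], dist[i][k] + dist[k][j]). The final matrix gives, for each (i, j), the minimum total weight of any directed path from i to j (possibly empty when i = j).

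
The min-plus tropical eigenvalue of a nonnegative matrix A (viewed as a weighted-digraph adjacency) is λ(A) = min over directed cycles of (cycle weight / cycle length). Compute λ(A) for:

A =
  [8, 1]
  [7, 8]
λ(A) = 4

Enumerate directed cycles and compute their means (weight / length). Sample:
  cycle 0 → 0: weight = 8, length = 1, mean = 8/1 ≈ 8.000
  cycle 1 → 1: weight = 8, length = 1, mean = 8/1 ≈ 8.000
  cycle 0 → 1 → 0: weight = 8, length = 2, mean = 8/2 ≈ 4.000
  cycle 1 → 0 → 1: weight = 8, length = 2, mean = 8/2 ≈ 4.000
Minimum mean = 4.000, attained e.g. along the cycle 0 → 1 → 0 with weight 8 and length 2. So λ(A) = 8/2 = 4.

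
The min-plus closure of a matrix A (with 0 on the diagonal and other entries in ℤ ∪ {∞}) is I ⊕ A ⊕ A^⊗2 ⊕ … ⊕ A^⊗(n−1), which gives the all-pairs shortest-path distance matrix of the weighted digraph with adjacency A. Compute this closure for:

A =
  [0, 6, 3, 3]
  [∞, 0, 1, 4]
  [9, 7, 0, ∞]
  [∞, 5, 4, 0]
Closure =
  [0, 6, 3, 3]
  [10, 0, 1, 4]
  [9, 7, 0, 11]
  [13, 5, 4, 0]

This is the Floyd-Warshall all-pairs shortest-path computation. For each intermediate vertex k = 0, 1, …, 3, update dist[i][j] ← min(dist[i][j], dist[i][k] + dist[k][j]). The final matrix gives, for each (i, j), the minimum total weight of any directed path from i to j (possibly empty when i = j).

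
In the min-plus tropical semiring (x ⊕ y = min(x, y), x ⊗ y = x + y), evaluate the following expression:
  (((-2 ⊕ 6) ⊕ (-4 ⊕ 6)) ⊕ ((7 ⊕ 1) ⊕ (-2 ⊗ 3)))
(((-2 ⊕ 6) ⊕ (-4 ⊕ 6)) ⊕ ((7 ⊕ 1) ⊕ (-2 ⊗ 3))) = -4

Expand innermost to outermost. Recall ⊕ takes the minimum of its arguments and ⊗ takes their sum. Working out the expression (((-2 ⊕ 6) ⊕ (-4 ⊕ 6)) ⊕ ((7 ⊕ 1) ⊕ (-2 ⊗ 3))) gives -4.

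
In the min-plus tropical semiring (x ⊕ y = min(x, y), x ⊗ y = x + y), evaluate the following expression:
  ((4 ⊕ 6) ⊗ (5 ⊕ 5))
((4 ⊕ 6) ⊗ (5 ⊕ 5)) = 9

Expand innermost to outermost. Recall ⊕ takes the minimum of its arguments and ⊗ takes their sum. Working out the expression ((4 ⊕ 6) ⊗ (5 ⊕ 5)) gives 9.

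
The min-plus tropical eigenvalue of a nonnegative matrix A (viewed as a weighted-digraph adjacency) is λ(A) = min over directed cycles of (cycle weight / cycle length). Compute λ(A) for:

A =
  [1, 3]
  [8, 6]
λ(A) = 1

Enumerate directed cycles and compute their means (weight / length). Sample:
  cycle 0 → 0: weight = 1, length = 1, mean = 1/1 ≈ 1.000
  cycle 1 → 1: weight = 6, length = 1, mean = 6/1 ≈ 6.000
  cycle 0 → 1 → 0: weight = 11, length = 2, mean = 11/2 ≈ 5.500
  cycle 1 → 0 → 1: weight = 11, length = 2, mean = 11/2 ≈ 5.500
Minimum mean = 1.000, attained e.g. along the cycle 0 → 0 with weight 1 and length 1. So λ(A) = 1/1 = 1.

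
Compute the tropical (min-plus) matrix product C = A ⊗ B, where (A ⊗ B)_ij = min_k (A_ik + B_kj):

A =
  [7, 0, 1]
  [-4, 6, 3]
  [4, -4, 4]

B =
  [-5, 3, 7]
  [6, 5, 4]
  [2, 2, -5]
A ⊗ B =
  [2, 3, -4]
  [-9, -1, -2]
  [-1, 1, -1]

Apply the min-plus product entry-by-entry:
  C[0][0] = min over k of (A[0][0] + B[0][0] = 7 + -5 = 2, A[0][1] + B[1][0] = 0 + 6 = 6, A[0][2] + B[2][0] = 1 + 2 = 3) = 2 (attained at k = 0)
  C[0][1] = min over k of (A[0][0] + B[0][1] = 7 + 3 = 10, A[0][1] + B[1][1] = 0 + 5 = 5, A[0][2] + B[2][1] = 1 + 2 = 3) = 3 (attained at k = 2)
  C[0][2] = min over k of (A[0][0] + B[0][2] = 7 + 7 = 14, A[0][1] + B[1][2] = 0 + 4 = 4, A[0][2] + B[2][2] = 1 + -5 = -4) = -4 (attained at k = 2)
  C[1][0] = min over k of (A[1][0] + B[0][0] = -4 + -5 = -9, A[1][1] + B[1][0] = 6 + 6 = 12, A[1][2] + B[2][0] = 3 + 2 = 5) = -9 (attained at k = 0)
  C[1][1] = min over k of (A[1][0] + B[0][1] = -4 + 3 = -1, A[1][1] + B[1][1] = 6 + 5 = 11, A[1][2] + B[2][1] = 3 + 2 = 5) = -1 (attained at k = 0)
  C[1][2] = min over k of (A[1][0] + B[0][2] = -4 + 7 = 3, A[1][1] + B[1][2] = 6 + 4 = 10, A[1][2] + B[2][2] = 3 + -5 = -2) = -2 (attained at k = 2)
  C[2][0] = min over k of (A[2][0] + B[0][0] = 4 + -5 = -1, A[2][1] + B[1][0] = -4 + 6 = 2, A[2][2] + B[2][0] = 4 + 2 = 6) = -1 (attained at k = 0)
  C[2][1] = min over k of (A[2][0] + B[0][1] = 4 + 3 = 7, A[2][1] + B[1][1] = -4 + 5 = 1, A[2][2] + B[2][1] = 4 + 2 = 6) = 1 (attained at k = 1)
  C[2][2] = min over k of (A[2][0] + B[0][2] = 4 + 7 = 11, A[2][1] + B[1][2] = -4 + 4 = 0, A[2][2] + B[2][2] = 4 + -5 = -1) = -1 (attained at k = 2)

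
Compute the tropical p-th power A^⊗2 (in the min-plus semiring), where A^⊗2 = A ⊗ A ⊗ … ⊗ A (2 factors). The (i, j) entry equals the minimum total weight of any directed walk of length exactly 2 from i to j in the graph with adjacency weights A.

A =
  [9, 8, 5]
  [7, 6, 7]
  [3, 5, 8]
A^⊗2 =
  [8, 10, 13]
  [10, 12, 12]
  [11, 11, 8]

Each entry (A^⊗2)_ij equals the minimum over all length-2 walks i = v_0 → v_1 → … → v_2 = j of Σ_t A[v_t][v_{t+1}]. For example, for (i, j) = (0, 2) we minimise over 3 possible intermediate vertex sequences; the minimum is 13, attained along the walk 0 → 2 → 2.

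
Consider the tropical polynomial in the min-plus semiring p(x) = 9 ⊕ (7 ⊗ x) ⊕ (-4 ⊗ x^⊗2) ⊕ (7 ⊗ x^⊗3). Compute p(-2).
p(-2) = -8

A tropical monomial a ⊗ x^⊗i evaluates to a + i · x. Evaluating each term at x = -2:
  Term 0 contributes 9 + 0 · -2 = 9
  Term 1 contributes 7 + 1 · -2 = 5
  Term 2 contributes -4 + 2 · -2 = -8
  Term 3 contributes 7 + 3 · -2 = 1
p(-2) = ⊕ of these = min[9, 5, -8, 1] = -8.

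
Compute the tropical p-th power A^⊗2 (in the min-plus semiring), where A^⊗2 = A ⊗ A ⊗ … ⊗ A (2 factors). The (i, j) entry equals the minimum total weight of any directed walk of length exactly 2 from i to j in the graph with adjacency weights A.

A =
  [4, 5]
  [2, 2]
A^⊗2 =
  [7, 7]
  [4, 4]

Each entry (A^⊗2)_ij equals the minimum over all length-2 walks i = v_0 → v_1 → … → v_2 = j of Σ_t A[v_t][v_{t+1}]. For example, for (i, j) = (0, 1) we minimise over 2 possible intermediate vertex sequences; the minimum is 7, attained along the walk 0 → 1 → 1.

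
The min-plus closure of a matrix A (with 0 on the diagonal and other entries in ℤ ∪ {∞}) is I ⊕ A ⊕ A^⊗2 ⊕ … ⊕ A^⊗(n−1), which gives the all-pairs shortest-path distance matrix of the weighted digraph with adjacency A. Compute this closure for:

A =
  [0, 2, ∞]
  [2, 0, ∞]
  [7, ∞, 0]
Closure =
  [0, 2, ∞]
  [2, 0, ∞]
  [7, 9, 0]

This is the Floyd-Warshall all-pairs shortest-path computation. For each intermediate vertex k = 0, 1, …, 2, update dist[i][j] ← min(dist[i][j], dist[i][k] + dist[k][j]). The final matrix gives, for each (i, j), the minimum total weight of any directed path from i to j (possibly empty when i = j).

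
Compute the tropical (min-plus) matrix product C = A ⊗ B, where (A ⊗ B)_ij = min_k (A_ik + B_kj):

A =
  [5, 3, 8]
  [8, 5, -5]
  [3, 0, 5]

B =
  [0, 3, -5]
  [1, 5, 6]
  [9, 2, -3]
A ⊗ B =
  [4, 8, 0]
  [4, -3, -8]
  [1, 5, -2]

Apply the min-plus product entry-by-entry:
  C[0][0] = min over k of (A[0][0] + B[0][0] = 5 + 0 = 5, A[0][1] + B[1][0] = 3 + 1 = 4, A[0][2] + B[2][0] = 8 + 9 = 17) = 4 (attained at k = 1)
  C[0][1] = min over k of (A[0][0] + B[0][1] = 5 + 3 = 8, A[0][1] + B[1][1] = 3 + 5 = 8, A[0][2] + B[2][1] = 8 + 2 = 10) = 8 (attained at k = 0)
  C[0][2] = min over k of (A[0][0] + B[0][2] = 5 + -5 = 0, A[0][1] + B[1][2] = 3 + 6 = 9, A[0][2] + B[2][2] = 8 + -3 = 5) = 0 (attained at k = 0)
  C[1][0] = min over k of (A[1][0] + B[0][0] = 8 + 0 = 8, A[1][1] + B[1][0] = 5 + 1 = 6, A[1][2] + B[2][0] = -5 + 9 = 4) = 4 (attained at k = 2)
  C[1][1] = min over k of (A[1][0] + B[0][1] = 8 + 3 = 11, A[1][1] + B[1][1] = 5 + 5 = 10, A[1][2] + B[2][1] = -5 + 2 = -3) = -3 (attained at k = 2)
  C[1][2] = min over k of (A[1][0] + B[0][2] = 8 + -5 = 3, A[1][1] + B[1][2] = 5 + 6 = 11, A[1][2] + B[2][2] = -5 + -3 = -8) = -8 (attained at k = 2)
  C[2][0] = min over k of (A[2][0] + B[0][0] = 3 + 0 = 3, A[2][1] + B[1][0] = 0 + 1 = 1, A[2][2] + B[2][0] = 5 + 9 = 14) = 1 (attained at k = 1)
  C[2][1] = min over k of (A[2][0] + B[0][1] = 3 + 3 = 6, A[2][1] + B[1][1] = 0 + 5 = 5, A[2][2] + B[2][1] = 5 + 2 = 7) = 5 (attained at k = 1)
  C[2][2] = min over k of (A[2][0] + B[0][2] = 3 + -5 = -2, A[2][1] + B[1][2] = 0 + 6 = 6, A[2][2] + B[2][2] = 5 + -3 = 2) = -2 (attained at k = 0)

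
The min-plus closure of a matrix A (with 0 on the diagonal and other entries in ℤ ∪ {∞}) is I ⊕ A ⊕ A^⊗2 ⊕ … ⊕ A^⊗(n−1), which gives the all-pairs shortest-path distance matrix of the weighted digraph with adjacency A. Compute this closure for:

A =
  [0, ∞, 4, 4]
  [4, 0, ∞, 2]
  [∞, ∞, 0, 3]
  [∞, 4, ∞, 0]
Closure =
  [0, 8, 4, 4]
  [4, 0, 8, 2]
  [11, 7, 0, 3]
  [8, 4, 12, 0]

This is the Floyd-Warshall all-pairs shortest-path computation. For each intermediate vertex k = 0, 1, …, 3, update dist[i][j] ← min(dist[i][j], dist[i][k] + dist[k][j]). The final matrix gives, for each (i, j), the minimum total weight of any directed path from i to j (possibly empty when i = j).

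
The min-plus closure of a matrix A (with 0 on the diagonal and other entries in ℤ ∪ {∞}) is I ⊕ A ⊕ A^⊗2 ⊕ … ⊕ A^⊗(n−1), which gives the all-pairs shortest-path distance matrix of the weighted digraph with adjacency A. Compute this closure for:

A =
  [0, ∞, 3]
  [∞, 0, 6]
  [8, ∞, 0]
Closure =
  [0, ∞, 3]
  [14, 0, 6]
  [8, ∞, 0]

This is the Floyd-Warshall all-pairs shortest-path computation. For each intermediate vertex k = 0, 1, …, 2, update dist[i][j] ← min(dist[i][j], dist[i][k] + dist[k][j]). The final matrix gives, for each (i, j), the minimum total weight of any directed path from i to j (possibly empty when i = j).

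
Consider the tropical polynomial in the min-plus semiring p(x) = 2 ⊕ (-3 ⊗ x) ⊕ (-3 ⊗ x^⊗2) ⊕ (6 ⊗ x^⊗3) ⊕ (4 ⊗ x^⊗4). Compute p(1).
p(1) = -2

A tropical monomial a ⊗ x^⊗i evaluates to a + i · x. Evaluating each term at x = 1:
  Term 0 contributes 2 + 0 · 1 = 2
  Term 1 contributes -3 + 1 · 1 = -2
  Term 2 contributes -3 + 2 · 1 = -1
  Term 3 contributes 6 + 3 · 1 = 9
  Term 4 contributes 4 + 4 · 1 = 8
p(1) = ⊕ of these = min[2, -2, -1, 9, 8] = -2.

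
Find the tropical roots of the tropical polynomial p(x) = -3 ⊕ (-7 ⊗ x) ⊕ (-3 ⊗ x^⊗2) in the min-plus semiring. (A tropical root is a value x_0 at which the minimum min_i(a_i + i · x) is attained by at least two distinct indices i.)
Roots: {-4, 4}

Each tropical root is a break point of the lower envelope of the lines y = a_i + i · x (there are 3 lines, with slopes 0, 1, ..., 2). Only the lines that attain the minimum somewhere contribute to roots; other lines are dominated. Here the surviving (envelope) indices are i = 2, i = 1, i = 0.
Intersections between consecutive envelope lines give the roots: for adjacent envelope indices i < j the intersection is x = (a_i − a_j) / (j − i). Reading off the sorted break points: {-4, 4}.
Verification: at each break x_0, at least two indices attain the minimum of min_i(a_i + i · x_0).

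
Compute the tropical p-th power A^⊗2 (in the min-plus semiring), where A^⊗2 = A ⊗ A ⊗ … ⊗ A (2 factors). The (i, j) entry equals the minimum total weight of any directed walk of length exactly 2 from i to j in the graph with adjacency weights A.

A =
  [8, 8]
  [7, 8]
A^⊗2 =
  [15, 16]
  [15, 15]

Each entry (A^⊗2)_ij equals the minimum over all length-2 walks i = v_0 → v_1 → … → v_2 = j of Σ_t A[v_t][v_{t+1}]. For example, for (i, j) = (0, 1) we minimise over 2 possible intermediate vertex sequences; the minimum is 16, attained along the walk 0 → 0 → 1.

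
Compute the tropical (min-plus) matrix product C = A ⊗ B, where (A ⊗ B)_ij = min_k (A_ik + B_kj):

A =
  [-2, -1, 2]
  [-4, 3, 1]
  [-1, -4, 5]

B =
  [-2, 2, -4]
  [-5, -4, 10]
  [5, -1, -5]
A ⊗ B =
  [-6, -5, -6]
  [-6, -2, -8]
  [-9, -8, -5]

Apply the min-plus product entry-by-entry:
  C[0][0] = min over k of (A[0][0] + B[0][0] = -2 + -2 = -4, A[0][1] + B[1][0] = -1 + -5 = -6, A[0][2] + B[2][0] = 2 + 5 = 7) = -6 (attained at k = 1)
  C[0][1] = min over k of (A[0][0] + B[0][1] = -2 + 2 = 0, A[0][1] + B[1][1] = -1 + -4 = -5, A[0][2] + B[2][1] = 2 + -1 = 1) = -5 (attained at k = 1)
  C[0][2] = min over k of (A[0][0] + B[0][2] = -2 + -4 = -6, A[0][1] + B[1][2] = -1 + 10 = 9, A[0][2] + B[2][2] = 2 + -5 = -3) = -6 (attained at k = 0)
  C[1][0] = min over k of (A[1][0] + B[0][0] = -4 + -2 = -6, A[1][1] + B[1][0] = 3 + -5 = -2, A[1][2] + B[2][0] = 1 + 5 = 6) = -6 (attained at k = 0)
  C[1][1] = min over k of (A[1][0] + B[0][1] = -4 + 2 = -2, A[1][1] + B[1][1] = 3 + -4 = -1, A[1][2] + B[2][1] = 1 + -1 = 0) = -2 (attained at k = 0)
  C[1][2] = min over k of (A[1][0] + B[0][2] = -4 + -4 = -8, A[1][1] + B[1][2] = 3 + 10 = 13, A[1][2] + B[2][2] = 1 + -5 = -4) = -8 (attained at k = 0)
  C[2][0] = min over k of (A[2][0] + B[0][0] = -1 + -2 = -3, A[2][1] + B[1][0] = -4 + -5 = -9, A[2][2] + B[2][0] = 5 + 5 = 10) = -9 (attained at k = 1)
  C[2][1] = min over k of (A[2][0] + B[0][1] = -1 + 2 = 1, A[2][1] + B[1][1] = -4 + -4 = -8, A[2][2] + B[2][1] = 5 + -1 = 4) = -8 (attained at k = 1)
  C[2][2] = min over k of (A[2][0] + B[0][2] = -1 + -4 = -5, A[2][1] + B[1][2] = -4 + 10 = 6, A[2][2] + B[2][2] = 5 + -5 = 0) = -5 (attained at k = 0)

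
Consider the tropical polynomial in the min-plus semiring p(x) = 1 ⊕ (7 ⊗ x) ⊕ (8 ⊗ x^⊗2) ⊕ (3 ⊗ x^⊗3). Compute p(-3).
p(-3) = -6

A tropical monomial a ⊗ x^⊗i evaluates to a + i · x. Evaluating each term at x = -3:
  Term 0 contributes 1 + 0 · -3 = 1
  Term 1 contributes 7 + 1 · -3 = 4
  Term 2 contributes 8 + 2 · -3 = 2
  Term 3 contributes 3 + 3 · -3 = -6
p(-3) = ⊕ of these = min[1, 4, 2, -6] = -6.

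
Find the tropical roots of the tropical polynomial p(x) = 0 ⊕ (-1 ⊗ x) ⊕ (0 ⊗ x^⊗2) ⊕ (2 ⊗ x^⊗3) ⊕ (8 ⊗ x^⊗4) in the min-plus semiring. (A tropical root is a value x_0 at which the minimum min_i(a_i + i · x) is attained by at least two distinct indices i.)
Roots: {-6, -2, -1, 1}

Each tropical root is a break point of the lower envelope of the lines y = a_i + i · x (there are 5 lines, with slopes 0, 1, ..., 4). Only the lines that attain the minimum somewhere contribute to roots; other lines are dominated. Here the surviving (envelope) indices are i = 4, i = 3, i = 2, i = 1, i = 0.
Intersections between consecutive envelope lines give the roots: for adjacent envelope indices i < j the intersection is x = (a_i − a_j) / (j − i). Reading off the sorted break points: {-6, -2, -1, 1}.
Verification: at each break x_0, at least two indices attain the minimum of min_i(a_i + i · x_0).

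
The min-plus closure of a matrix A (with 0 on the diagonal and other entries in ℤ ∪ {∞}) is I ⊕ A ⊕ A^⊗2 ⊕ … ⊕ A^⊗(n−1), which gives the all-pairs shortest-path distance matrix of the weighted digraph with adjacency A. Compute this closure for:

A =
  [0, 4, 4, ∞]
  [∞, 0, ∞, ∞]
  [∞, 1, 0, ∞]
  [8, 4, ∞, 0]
Closure =
  [0, 4, 4, ∞]
  [∞, 0, ∞, ∞]
  [∞, 1, 0, ∞]
  [8, 4, 12, 0]

This is the Floyd-Warshall all-pairs shortest-path computation. For each intermediate vertex k = 0, 1, …, 3, update dist[i][j] ← min(dist[i][j], dist[i][k] + dist[k][j]). The final matrix gives, for each (i, j), the minimum total weight of any directed path from i to j (possibly empty when i = j).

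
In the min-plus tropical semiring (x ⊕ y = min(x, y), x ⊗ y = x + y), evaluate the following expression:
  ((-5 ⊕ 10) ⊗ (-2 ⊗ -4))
((-5 ⊕ 10) ⊗ (-2 ⊗ -4)) = -11

Expand innermost to outermost. Recall ⊕ takes the minimum of its arguments and ⊗ takes their sum. Working out the expression ((-5 ⊕ 10) ⊗ (-2 ⊗ -4)) gives -11.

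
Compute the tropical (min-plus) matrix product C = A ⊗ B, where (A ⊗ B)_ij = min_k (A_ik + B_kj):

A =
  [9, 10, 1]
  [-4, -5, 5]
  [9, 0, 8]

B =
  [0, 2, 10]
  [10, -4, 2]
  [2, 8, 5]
A ⊗ B =
  [3, 6, 6]
  [-4, -9, -3]
  [9, -4, 2]

Apply the min-plus product entry-by-entry:
  C[0][0] = min over k of (A[0][0] + B[0][0] = 9 + 0 = 9, A[0][1] + B[1][0] = 10 + 10 = 20, A[0][2] + B[2][0] = 1 + 2 = 3) = 3 (attained at k = 2)
  C[0][1] = min over k of (A[0][0] + B[0][1] = 9 + 2 = 11, A[0][1] + B[1][1] = 10 + -4 = 6, A[0][2] + B[2][1] = 1 + 8 = 9) = 6 (attained at k = 1)
  C[0][2] = min over k of (A[0][0] + B[0][2] = 9 + 10 = 19, A[0][1] + B[1][2] = 10 + 2 = 12, A[0][2] + B[2][2] = 1 + 5 = 6) = 6 (attained at k = 2)
  C[1][0] = min over k of (A[1][0] + B[0][0] = -4 + 0 = -4, A[1][1] + B[1][0] = -5 + 10 = 5, A[1][2] + B[2][0] = 5 + 2 = 7) = -4 (attained at k = 0)
  C[1][1] = min over k of (A[1][0] + B[0][1] = -4 + 2 = -2, A[1][1] + B[1][1] = -5 + -4 = -9, A[1][2] + B[2][1] = 5 + 8 = 13) = -9 (attained at k = 1)
  C[1][2] = min over k of (A[1][0] + B[0][2] = -4 + 10 = 6, A[1][1] + B[1][2] = -5 + 2 = -3, A[1][2] + B[2][2] = 5 + 5 = 10) = -3 (attained at k = 1)
  C[2][0] = min over k of (A[2][0] + B[0][0] = 9 + 0 = 9, A[2][1] + B[1][0] = 0 + 10 = 10, A[2][2] + B[2][0] = 8 + 2 = 10) = 9 (attained at k = 0)
  C[2][1] = min over k of (A[2][0] + B[0][1] = 9 + 2 = 11, A[2][1] + B[1][1] = 0 + -4 = -4, A[2][2] + B[2][1] = 8 + 8 = 16) = -4 (attained at k = 1)
  C[2][2] = min over k of (A[2][0] + B[0][2] = 9 + 10 = 19, A[2][1] + B[1][2] = 0 + 2 = 2, A[2][2] + B[2][2] = 8 + 5 = 13) = 2 (attained at k = 1)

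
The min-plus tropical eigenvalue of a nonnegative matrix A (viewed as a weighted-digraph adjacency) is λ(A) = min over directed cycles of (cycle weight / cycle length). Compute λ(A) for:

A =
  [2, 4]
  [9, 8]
λ(A) = 2

Enumerate directed cycles and compute their means (weight / length). Sample:
  cycle 0 → 0: weight = 2, length = 1, mean = 2/1 ≈ 2.000
  cycle 1 → 1: weight = 8, length = 1, mean = 8/1 ≈ 8.000
  cycle 0 → 1 → 0: weight = 13, length = 2, mean = 13/2 ≈ 6.500
  cycle 1 → 0 → 1: weight = 13, length = 2, mean = 13/2 ≈ 6.500
Minimum mean = 2.000, attained e.g. along the cycle 0 → 0 with weight 2 and length 1. So λ(A) = 2/1 = 2.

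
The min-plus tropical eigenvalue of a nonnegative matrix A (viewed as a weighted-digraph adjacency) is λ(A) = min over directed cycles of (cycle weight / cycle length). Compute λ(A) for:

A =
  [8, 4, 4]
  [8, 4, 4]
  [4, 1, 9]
λ(A) = 5/2

Enumerate directed cycles and compute their means (weight / length). Sample:
  cycle 0 → 0: weight = 8, length = 1, mean = 8/1 ≈ 8.000
  cycle 1 → 1: weight = 4, length = 1, mean = 4/1 ≈ 4.000
  cycle 2 → 2: weight = 9, length = 1, mean = 9/1 ≈ 9.000
  cycle 0 → 1 → 0: weight = 12, length = 2, mean = 12/2 ≈ 6.000
  cycle 0 → 2 → 0: weight = 8, length = 2, mean = 8/2 ≈ 4.000
  cycle 1 → 0 → 1: weight = 12, length = 2, mean = 12/2 ≈ 6.000
Minimum mean = 2.500, attained e.g. along the cycle 1 → 2 → 1 with weight 5 and length 2. So λ(A) = 5/2 = 5/2.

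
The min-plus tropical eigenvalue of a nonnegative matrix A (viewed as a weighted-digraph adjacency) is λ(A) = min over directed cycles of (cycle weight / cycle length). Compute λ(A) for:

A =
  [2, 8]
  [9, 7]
λ(A) = 2

Enumerate directed cycles and compute their means (weight / length). Sample:
  cycle 0 → 0: weight = 2, length = 1, mean = 2/1 ≈ 2.000
  cycle 1 → 1: weight = 7, length = 1, mean = 7/1 ≈ 7.000
  cycle 0 → 1 → 0: weight = 17, length = 2, mean = 17/2 ≈ 8.500
  cycle 1 → 0 → 1: weight = 17, length = 2, mean = 17/2 ≈ 8.500
Minimum mean = 2.000, attained e.g. along the cycle 0 → 0 with weight 2 and length 1. So λ(A) = 2/1 = 2.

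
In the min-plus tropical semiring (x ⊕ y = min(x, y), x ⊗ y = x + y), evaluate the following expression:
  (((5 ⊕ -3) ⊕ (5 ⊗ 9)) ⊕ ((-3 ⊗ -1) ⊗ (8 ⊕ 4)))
(((5 ⊕ -3) ⊕ (5 ⊗ 9)) ⊕ ((-3 ⊗ -1) ⊗ (8 ⊕ 4))) = -3

Expand innermost to outermost. Recall ⊕ takes the minimum of its arguments and ⊗ takes their sum. Working out the expression (((5 ⊕ -3) ⊕ (5 ⊗ 9)) ⊕ ((-3 ⊗ -1) ⊗ (8 ⊕ 4))) gives -3.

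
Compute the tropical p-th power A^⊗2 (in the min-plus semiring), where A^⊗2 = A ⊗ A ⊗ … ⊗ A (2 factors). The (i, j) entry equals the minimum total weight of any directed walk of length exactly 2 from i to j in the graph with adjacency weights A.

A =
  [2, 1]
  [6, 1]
A^⊗2 =
  [4, 2]
  [7, 2]

Each entry (A^⊗2)_ij equals the minimum over all length-2 walks i = v_0 → v_1 → … → v_2 = j of Σ_t A[v_t][v_{t+1}]. For example, for (i, j) = (0, 1) we minimise over 2 possible intermediate vertex sequences; the minimum is 2, attained along the walk 0 → 1 → 1.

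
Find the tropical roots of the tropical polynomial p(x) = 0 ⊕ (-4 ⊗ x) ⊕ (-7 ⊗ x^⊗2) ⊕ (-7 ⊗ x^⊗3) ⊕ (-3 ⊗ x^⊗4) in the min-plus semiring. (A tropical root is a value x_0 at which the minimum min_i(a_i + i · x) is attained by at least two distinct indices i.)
Roots: {-4, 0, 3, 4}

Each tropical root is a break point of the lower envelope of the lines y = a_i + i · x (there are 5 lines, with slopes 0, 1, ..., 4). Only the lines that attain the minimum somewhere contribute to roots; other lines are dominated. Here the surviving (envelope) indices are i = 4, i = 3, i = 2, i = 1, i = 0.
Intersections between consecutive envelope lines give the roots: for adjacent envelope indices i < j the intersection is x = (a_i − a_j) / (j − i). Reading off the sorted break points: {-4, 0, 3, 4}.
Verification: at each break x_0, at least two indices attain the minimum of min_i(a_i + i · x_0).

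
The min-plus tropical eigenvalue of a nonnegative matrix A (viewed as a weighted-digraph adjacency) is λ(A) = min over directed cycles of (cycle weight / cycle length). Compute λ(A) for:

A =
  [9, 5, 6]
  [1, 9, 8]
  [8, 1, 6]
λ(A) = 8/3

Enumerate directed cycles and compute their means (weight / length). Sample:
  cycle 0 → 0: weight = 9, length = 1, mean = 9/1 ≈ 9.000
  cycle 1 → 1: weight = 9, length = 1, mean = 9/1 ≈ 9.000
  cycle 2 → 2: weight = 6, length = 1, mean = 6/1 ≈ 6.000
  cycle 0 → 1 → 0: weight = 6, length = 2, mean = 6/2 ≈ 3.000
  cycle 0 → 2 → 0: weight = 14, length = 2, mean = 14/2 ≈ 7.000
  cycle 1 → 0 → 1: weight = 6, length = 2, mean = 6/2 ≈ 3.000
Minimum mean = 2.667, attained e.g. along the cycle 0 → 2 → 1 → 0 with weight 8 and length 3. So λ(A) = 8/3 = 8/3.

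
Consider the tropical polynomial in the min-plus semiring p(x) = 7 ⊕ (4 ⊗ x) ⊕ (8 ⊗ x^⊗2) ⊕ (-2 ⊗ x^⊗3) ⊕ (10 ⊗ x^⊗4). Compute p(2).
p(2) = 4

A tropical monomial a ⊗ x^⊗i evaluates to a + i · x. Evaluating each term at x = 2:
  Term 0 contributes 7 + 0 · 2 = 7
  Term 1 contributes 4 + 1 · 2 = 6
  Term 2 contributes 8 + 2 · 2 = 12
  Term 3 contributes -2 + 3 · 2 = 4
  Term 4 contributes 10 + 4 · 2 = 18
p(2) = ⊕ of these = min[7, 6, 12, 4, 18] = 4.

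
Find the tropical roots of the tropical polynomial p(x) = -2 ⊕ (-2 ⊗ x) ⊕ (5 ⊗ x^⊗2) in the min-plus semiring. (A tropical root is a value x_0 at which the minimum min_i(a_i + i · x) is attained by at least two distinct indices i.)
Roots: {-7, 0}

Each tropical root is a break point of the lower envelope of the lines y = a_i + i · x (there are 3 lines, with slopes 0, 1, ..., 2). Only the lines that attain the minimum somewhere contribute to roots; other lines are dominated. Here the surviving (envelope) indices are i = 2, i = 1, i = 0.
Intersections between consecutive envelope lines give the roots: for adjacent envelope indices i < j the intersection is x = (a_i − a_j) / (j − i). Reading off the sorted break points: {-7, 0}.
Verification: at each break x_0, at least two indices attain the minimum of min_i(a_i + i · x_0).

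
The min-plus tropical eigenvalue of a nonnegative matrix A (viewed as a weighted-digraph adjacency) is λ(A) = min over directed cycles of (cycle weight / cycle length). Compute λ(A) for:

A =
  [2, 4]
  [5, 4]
λ(A) = 2

Enumerate directed cycles and compute their means (weight / length). Sample:
  cycle 0 → 0: weight = 2, length = 1, mean = 2/1 ≈ 2.000
  cycle 1 → 1: weight = 4, length = 1, mean = 4/1 ≈ 4.000
  cycle 0 → 1 → 0: weight = 9, length = 2, mean = 9/2 ≈ 4.500
  cycle 1 → 0 → 1: weight = 9, length = 2, mean = 9/2 ≈ 4.500
Minimum mean = 2.000, attained e.g. along the cycle 0 → 0 with weight 2 and length 1. So λ(A) = 2/1 = 2.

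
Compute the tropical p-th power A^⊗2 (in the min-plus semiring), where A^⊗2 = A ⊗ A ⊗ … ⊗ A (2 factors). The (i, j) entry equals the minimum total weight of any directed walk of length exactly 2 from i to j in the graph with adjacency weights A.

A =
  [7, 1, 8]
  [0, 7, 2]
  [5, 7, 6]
A^⊗2 =
  [1, 8, 3]
  [7, 1, 8]
  [7, 6, 9]

Each entry (A^⊗2)_ij equals the minimum over all length-2 walks i = v_0 → v_1 → … → v_2 = j of Σ_t A[v_t][v_{t+1}]. For example, for (i, j) = (0, 2) we minimise over 3 possible intermediate vertex sequences; the minimum is 3, attained along the walk 0 → 1 → 2.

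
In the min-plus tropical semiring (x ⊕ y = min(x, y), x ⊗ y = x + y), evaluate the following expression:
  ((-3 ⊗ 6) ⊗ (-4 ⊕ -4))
((-3 ⊗ 6) ⊗ (-4 ⊕ -4)) = -1

Expand innermost to outermost. Recall ⊕ takes the minimum of its arguments and ⊗ takes their sum. Working out the expression ((-3 ⊗ 6) ⊗ (-4 ⊕ -4)) gives -1.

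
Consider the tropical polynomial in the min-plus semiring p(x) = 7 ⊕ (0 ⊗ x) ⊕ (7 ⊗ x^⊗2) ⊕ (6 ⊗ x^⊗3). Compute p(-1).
p(-1) = -1

A tropical monomial a ⊗ x^⊗i evaluates to a + i · x. Evaluating each term at x = -1:
  Term 0 contributes 7 + 0 · -1 = 7
  Term 1 contributes 0 + 1 · -1 = -1
  Term 2 contributes 7 + 2 · -1 = 5
  Term 3 contributes 6 + 3 · -1 = 3
p(-1) = ⊕ of these = min[7, -1, 5, 3] = -1.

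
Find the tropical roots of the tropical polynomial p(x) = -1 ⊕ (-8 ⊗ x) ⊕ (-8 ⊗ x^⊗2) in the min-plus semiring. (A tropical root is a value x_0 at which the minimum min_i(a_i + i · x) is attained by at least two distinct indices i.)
Roots: {0, 7}

Each tropical root is a break point of the lower envelope of the lines y = a_i + i · x (there are 3 lines, with slopes 0, 1, ..., 2). Only the lines that attain the minimum somewhere contribute to roots; other lines are dominated. Here the surviving (envelope) indices are i = 2, i = 1, i = 0.
Intersections between consecutive envelope lines give the roots: for adjacent envelope indices i < j the intersection is x = (a_i − a_j) / (j − i). Reading off the sorted break points: {0, 7}.
Verification: at each break x_0, at least two indices attain the minimum of min_i(a_i + i · x_0).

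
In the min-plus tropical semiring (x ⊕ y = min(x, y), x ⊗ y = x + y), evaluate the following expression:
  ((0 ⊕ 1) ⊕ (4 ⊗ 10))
((0 ⊕ 1) ⊕ (4 ⊗ 10)) = 0

Expand innermost to outermost. Recall ⊕ takes the minimum of its arguments and ⊗ takes their sum. Working out the expression ((0 ⊕ 1) ⊕ (4 ⊗ 10)) gives 0.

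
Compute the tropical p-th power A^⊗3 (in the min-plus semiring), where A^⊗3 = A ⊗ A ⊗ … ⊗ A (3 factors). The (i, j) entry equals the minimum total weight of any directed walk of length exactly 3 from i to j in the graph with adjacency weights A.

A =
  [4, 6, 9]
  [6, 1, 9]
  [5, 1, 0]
A^⊗3 =
  [12, 8, 9]
  [8, 3, 9]
  [5, 1, 0]

Each entry (A^⊗3)_ij equals the minimum over all length-3 walks i = v_0 → v_1 → … → v_3 = j of Σ_t A[v_t][v_{t+1}]. For example, for (i, j) = (0, 2) we minimise over 9 possible intermediate vertex sequences; the minimum is 9, attained along the walk 0 → 2 → 2 → 2.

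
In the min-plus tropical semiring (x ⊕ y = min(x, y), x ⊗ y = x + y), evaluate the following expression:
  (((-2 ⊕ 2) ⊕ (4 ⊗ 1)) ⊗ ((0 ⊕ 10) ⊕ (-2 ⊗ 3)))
(((-2 ⊕ 2) ⊕ (4 ⊗ 1)) ⊗ ((0 ⊕ 10) ⊕ (-2 ⊗ 3))) = -2

Expand innermost to outermost. Recall ⊕ takes the minimum of its arguments and ⊗ takes their sum. Working out the expression (((-2 ⊕ 2) ⊕ (4 ⊗ 1)) ⊗ ((0 ⊕ 10) ⊕ (-2 ⊗ 3))) gives -2.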